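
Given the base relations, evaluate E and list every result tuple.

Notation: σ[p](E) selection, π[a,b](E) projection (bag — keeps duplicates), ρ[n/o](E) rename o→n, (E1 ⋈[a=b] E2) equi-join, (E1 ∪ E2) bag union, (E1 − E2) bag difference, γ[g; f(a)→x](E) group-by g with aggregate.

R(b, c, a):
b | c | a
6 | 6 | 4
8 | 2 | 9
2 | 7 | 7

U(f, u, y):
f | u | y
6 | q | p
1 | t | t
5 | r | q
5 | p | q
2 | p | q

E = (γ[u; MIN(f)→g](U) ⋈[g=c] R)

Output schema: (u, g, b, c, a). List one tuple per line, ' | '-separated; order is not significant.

Per-node cardinality:
  U → 5
  γ[u; MIN(f)→g](U) → 4
  R → 3
  (γ[u; MIN(f)→g](U) ⋈[g=c] R) → 2

== RESULT ==
u | g | b | c | a
p | 2 | 8 | 2 | 9
q | 6 | 6 | 6 | 4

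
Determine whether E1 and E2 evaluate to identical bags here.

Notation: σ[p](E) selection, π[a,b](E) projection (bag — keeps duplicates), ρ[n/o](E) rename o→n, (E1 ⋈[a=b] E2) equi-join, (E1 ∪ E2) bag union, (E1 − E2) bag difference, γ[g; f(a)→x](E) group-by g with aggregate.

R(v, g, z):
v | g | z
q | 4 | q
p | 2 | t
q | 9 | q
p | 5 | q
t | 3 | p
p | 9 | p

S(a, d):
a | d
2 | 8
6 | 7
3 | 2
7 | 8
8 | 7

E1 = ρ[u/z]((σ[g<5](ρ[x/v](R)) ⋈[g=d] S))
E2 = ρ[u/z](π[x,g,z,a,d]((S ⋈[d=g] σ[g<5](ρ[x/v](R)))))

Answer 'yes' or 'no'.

E1 stepwise |·|:
  R → 6
  ρ[x/v](R) → 6
  σ[g<5](ρ[x/v](R)) → 3
  S → 5
  (σ[g<5](ρ[x/v](R)) ⋈[g=d] S) → 1
  ρ[u/z]((σ[g<5](ρ[x/v](R)) ⋈[g=d] S)) → 1
E2 stepwise |·|:
  S → 5
  R → 6
  ρ[x/v](R) → 6
  σ[g<5](ρ[x/v](R)) → 3
  (S ⋈[d=g] σ[g<5](ρ[x/v](R))) → 1
  π[x,g,z,a,d]((S ⋈[d=g] σ[g<5](ρ[x/v](R)))) → 1
  ρ[u/z](π[x,g,z,a,d]((S ⋈[d=g] σ[g<5](ρ[x/v](R))))) → 1

E1 and E2 produce the same multiset:
x | g | u | a | d
p | 2 | t | 3 | 2

yes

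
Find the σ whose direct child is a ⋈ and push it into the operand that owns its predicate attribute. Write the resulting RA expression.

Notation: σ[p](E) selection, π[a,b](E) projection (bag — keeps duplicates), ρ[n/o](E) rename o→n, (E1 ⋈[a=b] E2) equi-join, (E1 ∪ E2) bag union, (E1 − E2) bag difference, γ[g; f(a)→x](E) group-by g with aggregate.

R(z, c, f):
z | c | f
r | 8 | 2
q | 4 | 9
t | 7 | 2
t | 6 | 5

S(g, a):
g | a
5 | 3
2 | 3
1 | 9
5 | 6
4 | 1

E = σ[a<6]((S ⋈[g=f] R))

σ filters on a, owned by the left side.
E' = (σ[a<6](S) ⋈[g=f] R)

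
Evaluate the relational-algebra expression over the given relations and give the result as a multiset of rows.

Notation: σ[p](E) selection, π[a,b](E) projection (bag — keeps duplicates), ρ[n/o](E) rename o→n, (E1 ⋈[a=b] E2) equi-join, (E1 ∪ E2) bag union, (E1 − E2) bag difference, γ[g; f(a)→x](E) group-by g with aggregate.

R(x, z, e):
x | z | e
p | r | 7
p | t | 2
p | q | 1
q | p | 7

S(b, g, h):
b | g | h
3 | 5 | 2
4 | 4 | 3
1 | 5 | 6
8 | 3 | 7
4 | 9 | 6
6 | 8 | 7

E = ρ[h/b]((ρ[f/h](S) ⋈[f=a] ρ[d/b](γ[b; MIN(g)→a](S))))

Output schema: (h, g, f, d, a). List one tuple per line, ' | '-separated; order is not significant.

Subexpression sizes:
  S → 6
  ρ[f/h](S) → 6
  S → 6
  γ[b; MIN(g)→a](S) → 5
  ρ[d/b](γ[b; MIN(g)→a](S)) → 5
  (ρ[f/h](S) ⋈[f=a] ρ[d/b](γ[b; MIN(g)→a](S))) → 1
  ρ[h/b]((ρ[f/h](S) ⋈[f=a] ρ[d/b](γ[b; MIN(g)→a](S)))) → 1

== RESULT ==
h | g | f | d | a
4 | 4 | 3 | 8 | 3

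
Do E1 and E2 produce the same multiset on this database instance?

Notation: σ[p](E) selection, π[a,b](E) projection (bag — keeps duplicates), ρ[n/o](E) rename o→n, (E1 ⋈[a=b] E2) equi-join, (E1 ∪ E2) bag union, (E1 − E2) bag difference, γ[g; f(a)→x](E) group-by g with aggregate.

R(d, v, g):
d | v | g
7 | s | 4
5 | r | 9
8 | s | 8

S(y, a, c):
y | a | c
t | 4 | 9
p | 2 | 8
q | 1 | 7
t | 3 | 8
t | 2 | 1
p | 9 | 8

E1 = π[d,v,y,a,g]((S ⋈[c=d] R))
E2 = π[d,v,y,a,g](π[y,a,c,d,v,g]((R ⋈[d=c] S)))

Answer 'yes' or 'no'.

E1 row counts bottom-up:
  S → 6
  R → 3
  (S ⋈[c=d] R) → 4
  π[d,v,y,a,g]((S ⋈[c=d] R)) → 4
E2 row counts bottom-up:
  R → 3
  S → 6
  (R ⋈[d=c] S) → 4
  π[y,a,c,d,v,g]((R ⋈[d=c] S)) → 4
  π[d,v,y,a,g](π[y,a,c,d,v,g]((R ⋈[d=c] S))) → 4

E1 and E2 produce the same multiset:
d | v | y | a | g
7 | s | q | 1 | 4
8 | s | p | 2 | 8
8 | s | p | 9 | 8
8 | s | t | 3 | 8

yes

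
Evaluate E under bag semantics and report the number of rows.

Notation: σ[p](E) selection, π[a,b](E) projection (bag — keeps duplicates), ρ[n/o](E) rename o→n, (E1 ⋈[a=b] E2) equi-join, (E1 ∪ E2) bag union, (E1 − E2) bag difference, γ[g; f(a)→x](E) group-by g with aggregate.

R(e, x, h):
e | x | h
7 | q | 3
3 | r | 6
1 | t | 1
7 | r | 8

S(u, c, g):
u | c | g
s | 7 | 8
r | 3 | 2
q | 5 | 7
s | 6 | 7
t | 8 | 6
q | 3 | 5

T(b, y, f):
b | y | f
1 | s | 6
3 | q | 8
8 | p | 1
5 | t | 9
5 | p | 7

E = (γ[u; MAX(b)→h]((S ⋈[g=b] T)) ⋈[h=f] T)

Subexpression sizes:
  S → 6
  T → 5
  (S ⋈[g=b] T) → 3
  γ[u; MAX(b)→h]((S ⋈[g=b] T)) → 2
  T → 5
  (γ[u; MAX(b)→h]((S ⋈[g=b] T)) ⋈[h=f] T) → 1

|E| = 1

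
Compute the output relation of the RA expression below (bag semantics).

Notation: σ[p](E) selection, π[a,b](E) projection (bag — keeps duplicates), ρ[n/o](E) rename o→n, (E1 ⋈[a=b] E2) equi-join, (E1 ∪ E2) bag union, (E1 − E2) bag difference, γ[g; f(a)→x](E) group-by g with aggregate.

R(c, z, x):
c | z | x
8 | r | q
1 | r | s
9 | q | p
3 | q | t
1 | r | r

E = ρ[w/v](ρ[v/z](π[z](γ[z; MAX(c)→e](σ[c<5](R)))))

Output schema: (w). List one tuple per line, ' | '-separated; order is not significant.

Row counts bottom-up:
  R → 5
  σ[c<5](R) → 3
  γ[z; MAX(c)→e](σ[c<5](R)) → 2
  π[z](γ[z; MAX(c)→e](σ[c<5](R))) → 2
  ρ[v/z](π[z](γ[z; MAX(c)→e](σ[c<5](R)))) → 2
  ρ[w/v](ρ[v/z](π[z](γ[z; MAX(c)→e](σ[c<5](R))))) → 2

== RESULT ==
w
q
r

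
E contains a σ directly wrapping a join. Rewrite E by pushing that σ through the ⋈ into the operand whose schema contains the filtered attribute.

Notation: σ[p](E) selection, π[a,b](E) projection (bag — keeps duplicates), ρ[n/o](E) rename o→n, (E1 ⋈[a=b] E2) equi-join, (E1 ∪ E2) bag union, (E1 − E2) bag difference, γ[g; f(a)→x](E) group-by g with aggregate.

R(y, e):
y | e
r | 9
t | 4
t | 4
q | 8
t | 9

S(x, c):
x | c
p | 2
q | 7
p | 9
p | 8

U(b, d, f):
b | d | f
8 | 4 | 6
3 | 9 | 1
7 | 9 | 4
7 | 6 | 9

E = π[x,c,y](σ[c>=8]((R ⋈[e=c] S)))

σ filters on c, owned by the right side.
E' = π[x,c,y]((R ⋈[e=c] σ[c>=8](S)))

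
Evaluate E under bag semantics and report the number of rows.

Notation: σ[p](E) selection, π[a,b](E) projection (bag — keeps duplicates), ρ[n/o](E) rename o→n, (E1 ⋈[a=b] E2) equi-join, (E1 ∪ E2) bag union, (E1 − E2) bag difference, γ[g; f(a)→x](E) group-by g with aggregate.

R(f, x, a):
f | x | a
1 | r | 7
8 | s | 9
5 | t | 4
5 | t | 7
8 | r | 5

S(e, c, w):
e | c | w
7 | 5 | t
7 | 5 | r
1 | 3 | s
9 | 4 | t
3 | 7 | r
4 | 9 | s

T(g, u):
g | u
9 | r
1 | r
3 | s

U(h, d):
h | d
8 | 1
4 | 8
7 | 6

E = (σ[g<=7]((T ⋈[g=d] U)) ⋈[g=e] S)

Subexpression sizes:
  T → 3
  U → 3
  (T ⋈[g=d] U) → 1
  σ[g<=7]((T ⋈[g=d] U)) → 1
  S → 6
  (σ[g<=7]((T ⋈[g=d] U)) ⋈[g=e] S) → 1

|E| = 1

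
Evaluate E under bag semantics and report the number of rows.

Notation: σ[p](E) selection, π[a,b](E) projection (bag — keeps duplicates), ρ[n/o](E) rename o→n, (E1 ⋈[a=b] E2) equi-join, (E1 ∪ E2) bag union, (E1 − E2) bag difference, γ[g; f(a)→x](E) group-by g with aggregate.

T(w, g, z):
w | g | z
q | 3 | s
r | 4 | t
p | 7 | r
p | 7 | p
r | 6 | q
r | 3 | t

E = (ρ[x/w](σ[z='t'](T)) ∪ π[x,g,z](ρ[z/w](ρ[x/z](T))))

Per-node cardinality:
  T → 6
  σ[z='t'](T) → 2
  ρ[x/w](σ[z='t'](T)) → 2
  T → 6
  ρ[x/z](T) → 6
  ρ[z/w](ρ[x/z](T)) → 6
  π[x,g,z](ρ[z/w](ρ[x/z](T))) → 6
  (ρ[x/w](σ[z='t'](T)) ∪ π[x,g,z](ρ[z/w](ρ[x/z](T)))) → 8

|E| = 8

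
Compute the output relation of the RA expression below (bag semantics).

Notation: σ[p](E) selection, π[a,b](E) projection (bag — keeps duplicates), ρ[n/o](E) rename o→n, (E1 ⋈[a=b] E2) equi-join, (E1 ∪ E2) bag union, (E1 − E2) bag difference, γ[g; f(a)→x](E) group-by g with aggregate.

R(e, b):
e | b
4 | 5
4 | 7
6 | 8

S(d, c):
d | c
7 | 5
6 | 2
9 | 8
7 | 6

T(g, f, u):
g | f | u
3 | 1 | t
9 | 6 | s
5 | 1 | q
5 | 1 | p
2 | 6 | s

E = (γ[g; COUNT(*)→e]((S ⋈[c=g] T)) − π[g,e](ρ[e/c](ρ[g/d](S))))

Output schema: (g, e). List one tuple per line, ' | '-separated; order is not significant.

Per-node cardinality:
  S → 4
  T → 5
  (S ⋈[c=g] T) → 3
  γ[g; COUNT(*)→e]((S ⋈[c=g] T)) → 2
  S → 4
  ρ[g/d](S) → 4
  ρ[e/c](ρ[g/d](S)) → 4
  π[g,e](ρ[e/c](ρ[g/d](S))) → 4
  (γ[g; COUNT(*)→e]((S ⋈[c=g] T)) − π[g,e](ρ[e/c](ρ[g/d](S)))) → 2

== RESULT ==
g | e
2 | 1
5 | 2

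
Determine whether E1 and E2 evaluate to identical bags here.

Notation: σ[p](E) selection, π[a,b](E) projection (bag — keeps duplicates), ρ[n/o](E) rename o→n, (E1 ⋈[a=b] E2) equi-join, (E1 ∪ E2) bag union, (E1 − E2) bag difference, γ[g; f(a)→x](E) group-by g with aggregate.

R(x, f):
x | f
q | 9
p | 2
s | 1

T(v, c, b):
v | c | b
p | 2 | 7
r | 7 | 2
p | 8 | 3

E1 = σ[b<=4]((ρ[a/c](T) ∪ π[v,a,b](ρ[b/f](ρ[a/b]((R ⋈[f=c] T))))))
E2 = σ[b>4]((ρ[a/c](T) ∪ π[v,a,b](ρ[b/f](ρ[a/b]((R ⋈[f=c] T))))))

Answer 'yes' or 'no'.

E1 per-node cardinality:
  T → 3
  ρ[a/c](T) → 3
  R → 3
  T → 3
  (R ⋈[f=c] T) → 1
  ρ[a/b]((R ⋈[f=c] T)) → 1
  ρ[b/f](ρ[a/b]((R ⋈[f=c] T))) → 1
  π[v,a,b](ρ[b/f](ρ[a/b]((R ⋈[f=c] T)))) → 1
  (ρ[a/c](T) ∪ π[v,a,b](ρ[b/f](ρ[a/b]((R ⋈[f=c] T))))) → 4
  σ[b<=4]((ρ[a/c](T) ∪ π[v,a,b](ρ[b/f](ρ[a/b]((R ⋈[f=c] T)))))) → 3
E2 per-node cardinality:
  T → 3
  ρ[a/c](T) → 3
  R → 3
  T → 3
  (R ⋈[f=c] T) → 1
  ρ[a/b]((R ⋈[f=c] T)) → 1
  ρ[b/f](ρ[a/b]((R ⋈[f=c] T))) → 1
  π[v,a,b](ρ[b/f](ρ[a/b]((R ⋈[f=c] T)))) → 1
  (ρ[a/c](T) ∪ π[v,a,b](ρ[b/f](ρ[a/b]((R ⋈[f=c] T))))) → 4
  σ[b>4]((ρ[a/c](T) ∪ π[v,a,b](ρ[b/f](ρ[a/b]((R ⋈[f=c] T)))))) → 1

E1 result:
v | a | b
p | 7 | 2
p | 8 | 3
r | 7 | 2
E2 result:
v | a | b
p | 2 | 7
Witness: ('p', 8, 3) appears 1× in E1 but 0× in E2.

no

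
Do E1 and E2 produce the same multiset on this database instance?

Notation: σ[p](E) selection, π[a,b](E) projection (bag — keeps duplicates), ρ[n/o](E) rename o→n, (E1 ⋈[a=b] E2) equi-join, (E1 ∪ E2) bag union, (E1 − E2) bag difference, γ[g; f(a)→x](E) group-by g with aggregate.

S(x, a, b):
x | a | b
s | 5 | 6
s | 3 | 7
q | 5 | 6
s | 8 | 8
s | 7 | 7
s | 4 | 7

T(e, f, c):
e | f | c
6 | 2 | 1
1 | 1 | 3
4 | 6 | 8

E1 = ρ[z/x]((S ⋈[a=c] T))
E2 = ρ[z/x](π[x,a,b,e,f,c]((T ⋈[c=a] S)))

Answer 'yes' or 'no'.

E1 subexpression sizes:
  S → 6
  T → 3
  (S ⋈[a=c] T) → 2
  ρ[z/x]((S ⋈[a=c] T)) → 2
E2 subexpression sizes:
  T → 3
  S → 6
  (T ⋈[c=a] S) → 2
  π[x,a,b,e,f,c]((T ⋈[c=a] S)) → 2
  ρ[z/x](π[x,a,b,e,f,c]((T ⋈[c=a] S))) → 2

E1 and E2 produce the same multiset:
z | a | b | e | f | c
s | 3 | 7 | 1 | 1 | 3
s | 8 | 8 | 4 | 6 | 8

yes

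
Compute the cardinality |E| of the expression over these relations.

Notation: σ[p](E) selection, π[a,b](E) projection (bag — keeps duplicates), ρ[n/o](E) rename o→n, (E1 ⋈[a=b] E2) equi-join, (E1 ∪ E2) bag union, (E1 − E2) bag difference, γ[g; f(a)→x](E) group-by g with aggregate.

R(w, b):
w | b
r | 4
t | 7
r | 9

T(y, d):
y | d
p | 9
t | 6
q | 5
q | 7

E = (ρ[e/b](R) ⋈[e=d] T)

Row counts bottom-up:
  R → 3
  ρ[e/b](R) → 3
  T → 4
  (ρ[e/b](R) ⋈[e=d] T) → 2

|E| = 2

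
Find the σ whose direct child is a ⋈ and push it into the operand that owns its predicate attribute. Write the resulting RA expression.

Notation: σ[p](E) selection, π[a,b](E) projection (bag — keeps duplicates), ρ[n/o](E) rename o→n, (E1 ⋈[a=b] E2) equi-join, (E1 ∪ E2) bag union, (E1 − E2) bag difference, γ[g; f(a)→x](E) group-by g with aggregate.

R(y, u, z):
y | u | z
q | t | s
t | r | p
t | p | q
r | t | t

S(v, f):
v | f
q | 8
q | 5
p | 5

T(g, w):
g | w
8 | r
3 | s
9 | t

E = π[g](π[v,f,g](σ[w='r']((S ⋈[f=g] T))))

σ filters on w, owned by the right side.
E' = π[g](π[v,f,g]((S ⋈[f=g] σ[w='r'](T))))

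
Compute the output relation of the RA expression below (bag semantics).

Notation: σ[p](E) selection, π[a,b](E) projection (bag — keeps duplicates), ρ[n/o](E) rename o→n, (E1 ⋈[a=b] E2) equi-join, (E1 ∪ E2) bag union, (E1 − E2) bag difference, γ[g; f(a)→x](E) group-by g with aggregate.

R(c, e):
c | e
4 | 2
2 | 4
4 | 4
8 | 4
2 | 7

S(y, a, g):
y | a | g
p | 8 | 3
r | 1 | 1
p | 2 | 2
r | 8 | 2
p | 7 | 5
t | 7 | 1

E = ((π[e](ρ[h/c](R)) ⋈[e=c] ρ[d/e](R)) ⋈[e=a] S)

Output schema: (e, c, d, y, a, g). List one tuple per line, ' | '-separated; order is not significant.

Stepwise |·|:
  R → 5
  ρ[h/c](R) → 5
  π[e](ρ[h/c](R)) → 5
  R → 5
  ρ[d/e](R) → 5
  (π[e](ρ[h/c](R)) ⋈[e=c] ρ[d/e](R)) → 8
  S → 6
  ((π[e](ρ[h/c](R)) ⋈[e=c] ρ[d/e](R)) ⋈[e=a] S) → 2

== RESULT ==
e | c | d | y | a | g
2 | 2 | 4 | p | 2 | 2
2 | 2 | 7 | p | 2 | 2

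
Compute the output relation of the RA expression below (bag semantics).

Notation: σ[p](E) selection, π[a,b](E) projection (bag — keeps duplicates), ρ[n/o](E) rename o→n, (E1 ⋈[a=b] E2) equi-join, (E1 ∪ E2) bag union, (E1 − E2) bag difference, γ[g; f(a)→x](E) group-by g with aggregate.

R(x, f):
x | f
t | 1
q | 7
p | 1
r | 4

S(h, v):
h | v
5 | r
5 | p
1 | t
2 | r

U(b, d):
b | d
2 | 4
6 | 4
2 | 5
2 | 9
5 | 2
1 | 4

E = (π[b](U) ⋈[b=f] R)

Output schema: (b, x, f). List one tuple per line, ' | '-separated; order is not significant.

Stepwise |·|:
  U → 6
  π[b](U) → 6
  R → 4
  (π[b](U) ⋈[b=f] R) → 2

== RESULT ==
b | x | f
1 | p | 1
1 | t | 1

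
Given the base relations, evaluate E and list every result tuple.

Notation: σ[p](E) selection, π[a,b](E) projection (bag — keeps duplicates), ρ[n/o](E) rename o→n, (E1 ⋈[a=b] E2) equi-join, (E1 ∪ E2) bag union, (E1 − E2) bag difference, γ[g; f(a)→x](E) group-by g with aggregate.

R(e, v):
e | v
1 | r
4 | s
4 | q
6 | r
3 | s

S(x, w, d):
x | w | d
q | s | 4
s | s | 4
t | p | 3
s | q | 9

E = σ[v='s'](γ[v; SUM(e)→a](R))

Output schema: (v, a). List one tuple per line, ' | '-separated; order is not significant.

Per-node cardinality:
  R → 5
  γ[v; SUM(e)→a](R) → 3
  σ[v='s'](γ[v; SUM(e)→a](R)) → 1

== RESULT ==
v | a
s | 7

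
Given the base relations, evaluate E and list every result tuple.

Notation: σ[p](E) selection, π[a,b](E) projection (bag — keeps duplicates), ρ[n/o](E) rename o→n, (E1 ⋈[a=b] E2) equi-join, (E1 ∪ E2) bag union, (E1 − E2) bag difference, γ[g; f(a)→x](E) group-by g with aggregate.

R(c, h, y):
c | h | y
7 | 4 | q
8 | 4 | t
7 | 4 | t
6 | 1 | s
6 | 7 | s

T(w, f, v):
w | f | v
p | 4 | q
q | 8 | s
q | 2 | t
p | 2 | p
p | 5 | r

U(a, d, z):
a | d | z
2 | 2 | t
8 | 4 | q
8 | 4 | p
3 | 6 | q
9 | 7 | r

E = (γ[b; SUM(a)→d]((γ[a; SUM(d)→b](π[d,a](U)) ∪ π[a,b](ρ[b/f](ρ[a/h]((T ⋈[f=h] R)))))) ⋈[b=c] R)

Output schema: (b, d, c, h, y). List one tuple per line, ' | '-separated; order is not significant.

Row counts bottom-up:
  U → 5
  π[d,a](U) → 5
  γ[a; SUM(d)→b](π[d,a](U)) → 4
  T → 5
  R → 5
  (T ⋈[f=h] R) → 3
  ρ[a/h]((T ⋈[f=h] R)) → 3
  ρ[b/f](ρ[a/h]((T ⋈[f=h] R))) → 3
  π[a,b](ρ[b/f](ρ[a/h]((T ⋈[f=h] R)))) → 3
  (γ[a; SUM(d)→b](π[d,a](U)) ∪ π[a,b](ρ[b/f](ρ[a/h]((T ⋈[f=h] R))))) → 7
  γ[b; SUM(a)→d]((γ[a; SUM(d)→b](π[d,a](U)) ∪ π[a,b](ρ[b/f](ρ[a/h]((T ⋈[f=h] R)))))) → 5
  R → 5
  (γ[b; SUM(a)→d]((γ[a; SUM(d)→b](π[d,a](U)) ∪ π[a,b](ρ[b/f](ρ[a/h]((T ⋈[f=h] R)))))) ⋈[b=c] R) → 5

== RESULT ==
b | d | c | h | y
6 | 3 | 6 | 1 | s
6 | 3 | 6 | 7 | s
7 | 9 | 7 | 4 | q
7 | 9 | 7 | 4 | t
8 | 8 | 8 | 4 | t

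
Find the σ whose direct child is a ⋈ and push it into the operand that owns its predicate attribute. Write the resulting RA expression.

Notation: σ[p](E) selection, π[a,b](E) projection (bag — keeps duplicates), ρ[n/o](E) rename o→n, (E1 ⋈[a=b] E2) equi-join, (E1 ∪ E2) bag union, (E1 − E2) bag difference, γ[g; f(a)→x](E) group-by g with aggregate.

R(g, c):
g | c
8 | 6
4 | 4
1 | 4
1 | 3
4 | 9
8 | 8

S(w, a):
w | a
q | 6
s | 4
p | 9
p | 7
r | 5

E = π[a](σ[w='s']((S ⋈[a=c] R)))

σ filters on w, owned by the left side.
E' = π[a]((σ[w='s'](S) ⋈[a=c] R))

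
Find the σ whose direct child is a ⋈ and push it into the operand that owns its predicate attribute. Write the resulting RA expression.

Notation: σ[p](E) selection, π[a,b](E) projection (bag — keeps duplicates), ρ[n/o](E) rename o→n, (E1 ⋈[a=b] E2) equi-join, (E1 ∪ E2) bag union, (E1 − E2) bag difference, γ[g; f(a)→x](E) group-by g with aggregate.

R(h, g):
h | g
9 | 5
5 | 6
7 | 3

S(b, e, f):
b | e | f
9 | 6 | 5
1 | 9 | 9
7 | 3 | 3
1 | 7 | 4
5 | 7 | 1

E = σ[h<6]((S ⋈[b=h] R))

σ filters on h, owned by the right side.
E' = (S ⋈[b=h] σ[h<6](R))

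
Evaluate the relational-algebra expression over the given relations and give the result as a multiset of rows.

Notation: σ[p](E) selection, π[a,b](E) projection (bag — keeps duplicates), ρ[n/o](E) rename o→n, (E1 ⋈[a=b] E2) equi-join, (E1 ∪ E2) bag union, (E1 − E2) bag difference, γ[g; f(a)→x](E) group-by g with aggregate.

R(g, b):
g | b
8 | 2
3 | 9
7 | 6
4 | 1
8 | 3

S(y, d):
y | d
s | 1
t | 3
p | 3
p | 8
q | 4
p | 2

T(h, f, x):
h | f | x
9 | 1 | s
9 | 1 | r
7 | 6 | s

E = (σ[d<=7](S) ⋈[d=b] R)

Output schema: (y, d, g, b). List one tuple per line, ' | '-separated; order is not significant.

Per-node cardinality:
  S → 6
  σ[d<=7](S) → 5
  R → 5
  (σ[d<=7](S) ⋈[d=b] R) → 4

== RESULT ==
y | d | g | b
p | 2 | 8 | 2
p | 3 | 8 | 3
s | 1 | 4 | 1
t | 3 | 8 | 3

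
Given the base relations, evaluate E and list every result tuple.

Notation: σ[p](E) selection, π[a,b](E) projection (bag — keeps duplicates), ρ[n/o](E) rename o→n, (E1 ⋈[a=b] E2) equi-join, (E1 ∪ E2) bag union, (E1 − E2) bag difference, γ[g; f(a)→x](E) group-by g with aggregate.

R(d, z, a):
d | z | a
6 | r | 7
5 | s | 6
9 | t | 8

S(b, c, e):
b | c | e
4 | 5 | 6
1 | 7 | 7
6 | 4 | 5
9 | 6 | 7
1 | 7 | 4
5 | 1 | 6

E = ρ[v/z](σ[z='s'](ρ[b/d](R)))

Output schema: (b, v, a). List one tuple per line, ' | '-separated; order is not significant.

Row counts bottom-up:
  R → 3
  ρ[b/d](R) → 3
  σ[z='s'](ρ[b/d](R)) → 1
  ρ[v/z](σ[z='s'](ρ[b/d](R))) → 1

== RESULT ==
b | v | a
5 | s | 6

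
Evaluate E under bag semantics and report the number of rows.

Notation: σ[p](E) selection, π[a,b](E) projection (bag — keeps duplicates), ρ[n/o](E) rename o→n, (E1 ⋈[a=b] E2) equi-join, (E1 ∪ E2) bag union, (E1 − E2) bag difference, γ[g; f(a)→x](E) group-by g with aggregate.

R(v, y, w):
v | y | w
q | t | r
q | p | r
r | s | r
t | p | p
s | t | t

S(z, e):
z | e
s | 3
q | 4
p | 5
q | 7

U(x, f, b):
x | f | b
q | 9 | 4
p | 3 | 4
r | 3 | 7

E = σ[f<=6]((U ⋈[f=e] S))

Subexpression sizes:
  U → 3
  S → 4
  (U ⋈[f=e] S) → 2
  σ[f<=6]((U ⋈[f=e] S)) → 2

|E| = 2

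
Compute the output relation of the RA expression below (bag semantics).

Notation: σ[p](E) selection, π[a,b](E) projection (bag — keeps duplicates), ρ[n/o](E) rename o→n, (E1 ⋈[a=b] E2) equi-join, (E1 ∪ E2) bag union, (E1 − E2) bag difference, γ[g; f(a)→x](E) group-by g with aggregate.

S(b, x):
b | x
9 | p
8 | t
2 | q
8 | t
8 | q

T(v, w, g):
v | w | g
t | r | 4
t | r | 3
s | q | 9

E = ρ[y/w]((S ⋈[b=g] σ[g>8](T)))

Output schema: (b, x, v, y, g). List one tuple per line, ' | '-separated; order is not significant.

Row counts bottom-up:
  S → 5
  T → 3
  σ[g>8](T) → 1
  (S ⋈[b=g] σ[g>8](T)) → 1
  ρ[y/w]((S ⋈[b=g] σ[g>8](T))) → 1

== RESULT ==
b | x | v | y | g
9 | p | s | q | 9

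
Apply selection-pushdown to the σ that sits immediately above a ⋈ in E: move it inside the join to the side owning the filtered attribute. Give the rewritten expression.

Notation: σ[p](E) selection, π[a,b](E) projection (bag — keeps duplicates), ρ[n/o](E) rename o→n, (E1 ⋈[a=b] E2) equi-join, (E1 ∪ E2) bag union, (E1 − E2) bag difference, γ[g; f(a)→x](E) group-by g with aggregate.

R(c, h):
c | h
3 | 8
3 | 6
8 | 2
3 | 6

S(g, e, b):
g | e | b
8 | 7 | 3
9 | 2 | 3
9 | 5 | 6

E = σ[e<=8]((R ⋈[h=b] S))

σ filters on e, owned by the right side.
E' = (R ⋈[h=b] σ[e<=8](S))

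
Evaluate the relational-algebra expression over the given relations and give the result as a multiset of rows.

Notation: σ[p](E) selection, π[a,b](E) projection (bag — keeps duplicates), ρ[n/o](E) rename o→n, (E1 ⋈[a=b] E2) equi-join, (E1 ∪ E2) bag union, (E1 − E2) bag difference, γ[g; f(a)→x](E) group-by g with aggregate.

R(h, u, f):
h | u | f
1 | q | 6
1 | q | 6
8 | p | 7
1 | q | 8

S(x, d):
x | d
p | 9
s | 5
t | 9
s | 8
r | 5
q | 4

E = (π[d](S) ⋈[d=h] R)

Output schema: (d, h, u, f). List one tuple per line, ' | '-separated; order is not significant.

Stepwise |·|:
  S → 6
  π[d](S) → 6
  R → 4
  (π[d](S) ⋈[d=h] R) → 1

== RESULT ==
d | h | u | f
8 | 8 | p | 7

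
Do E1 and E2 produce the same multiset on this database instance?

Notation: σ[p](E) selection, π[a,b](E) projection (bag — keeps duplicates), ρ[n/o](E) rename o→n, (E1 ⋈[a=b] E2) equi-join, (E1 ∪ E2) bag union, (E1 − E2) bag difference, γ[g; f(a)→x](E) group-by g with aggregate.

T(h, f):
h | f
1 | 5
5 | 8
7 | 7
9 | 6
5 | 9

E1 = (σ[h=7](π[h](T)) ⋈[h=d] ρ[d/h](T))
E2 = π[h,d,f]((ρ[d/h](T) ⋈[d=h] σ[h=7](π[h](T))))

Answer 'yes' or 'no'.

E1 row counts bottom-up:
  T → 5
  π[h](T) → 5
  σ[h=7](π[h](T)) → 1
  T → 5
  ρ[d/h](T) → 5
  (σ[h=7](π[h](T)) ⋈[h=d] ρ[d/h](T)) → 1
E2 row counts bottom-up:
  T → 5
  ρ[d/h](T) → 5
  T → 5
  π[h](T) → 5
  σ[h=7](π[h](T)) → 1
  (ρ[d/h](T) ⋈[d=h] σ[h=7](π[h](T))) → 1
  π[h,d,f]((ρ[d/h](T) ⋈[d=h] σ[h=7](π[h](T)))) → 1

E1 and E2 produce the same multiset:
h | d | f
7 | 7 | 7

yes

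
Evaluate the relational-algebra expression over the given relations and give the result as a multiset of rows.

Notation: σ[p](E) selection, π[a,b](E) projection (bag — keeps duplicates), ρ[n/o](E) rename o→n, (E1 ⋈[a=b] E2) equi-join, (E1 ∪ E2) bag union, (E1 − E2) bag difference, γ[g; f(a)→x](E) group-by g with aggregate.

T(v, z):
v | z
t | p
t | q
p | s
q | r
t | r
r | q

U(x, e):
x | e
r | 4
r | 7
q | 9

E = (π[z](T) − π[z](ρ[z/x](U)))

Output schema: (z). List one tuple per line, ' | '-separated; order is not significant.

Subexpression sizes:
  T → 6
  π[z](T) → 6
  U → 3
  ρ[z/x](U) → 3
  π[z](ρ[z/x](U)) → 3
  (π[z](T) − π[z](ρ[z/x](U))) → 3

== RESULT ==
z
p
q
s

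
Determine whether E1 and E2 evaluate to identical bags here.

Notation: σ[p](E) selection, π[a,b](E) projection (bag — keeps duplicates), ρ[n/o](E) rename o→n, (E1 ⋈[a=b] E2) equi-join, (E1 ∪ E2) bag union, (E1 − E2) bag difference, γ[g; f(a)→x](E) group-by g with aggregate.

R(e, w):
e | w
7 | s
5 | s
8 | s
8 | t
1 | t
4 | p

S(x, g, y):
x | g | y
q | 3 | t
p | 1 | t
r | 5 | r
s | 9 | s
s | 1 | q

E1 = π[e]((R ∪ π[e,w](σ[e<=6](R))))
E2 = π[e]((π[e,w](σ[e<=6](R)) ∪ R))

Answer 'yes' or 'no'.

E1 subexpression sizes:
  R → 6
  R → 6
  σ[e<=6](R) → 3
  π[e,w](σ[e<=6](R)) → 3
  (R ∪ π[e,w](σ[e<=6](R))) → 9
  π[e]((R ∪ π[e,w](σ[e<=6](R)))) → 9
E2 subexpression sizes:
  R → 6
  σ[e<=6](R) → 3
  π[e,w](σ[e<=6](R)) → 3
  R → 6
  (π[e,w](σ[e<=6](R)) ∪ R) → 9
  π[e]((π[e,w](σ[e<=6](R)) ∪ R)) → 9

E1 and E2 produce the same multiset:
e
1
1
4
4
5
5
7
8
8

yes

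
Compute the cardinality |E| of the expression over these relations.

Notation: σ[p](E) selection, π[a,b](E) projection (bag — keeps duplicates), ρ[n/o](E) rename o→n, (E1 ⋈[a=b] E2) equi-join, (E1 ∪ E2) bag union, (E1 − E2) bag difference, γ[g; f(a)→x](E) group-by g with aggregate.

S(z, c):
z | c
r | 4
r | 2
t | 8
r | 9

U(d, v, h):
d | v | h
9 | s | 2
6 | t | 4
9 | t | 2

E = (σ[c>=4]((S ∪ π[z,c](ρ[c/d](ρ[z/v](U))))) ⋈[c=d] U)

Row counts bottom-up:
  S → 4
  U → 3
  ρ[z/v](U) → 3
  ρ[c/d](ρ[z/v](U)) → 3
  π[z,c](ρ[c/d](ρ[z/v](U))) → 3
  (S ∪ π[z,c](ρ[c/d](ρ[z/v](U)))) → 7
  σ[c>=4]((S ∪ π[z,c](ρ[c/d](ρ[z/v](U))))) → 6
  U → 3
  (σ[c>=4]((S ∪ π[z,c](ρ[c/d](ρ[z/v](U))))) ⋈[c=d] U) → 7

|E| = 7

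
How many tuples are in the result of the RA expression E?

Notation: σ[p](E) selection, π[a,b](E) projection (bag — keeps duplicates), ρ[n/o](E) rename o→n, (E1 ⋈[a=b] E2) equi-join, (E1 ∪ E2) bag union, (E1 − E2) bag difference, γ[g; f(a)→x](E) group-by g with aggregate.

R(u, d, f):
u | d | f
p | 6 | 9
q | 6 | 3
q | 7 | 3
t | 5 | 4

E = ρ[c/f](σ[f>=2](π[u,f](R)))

Stepwise |·|:
  R → 4
  π[u,f](R) → 4
  σ[f>=2](π[u,f](R)) → 4
  ρ[c/f](σ[f>=2](π[u,f](R))) → 4

|E| = 4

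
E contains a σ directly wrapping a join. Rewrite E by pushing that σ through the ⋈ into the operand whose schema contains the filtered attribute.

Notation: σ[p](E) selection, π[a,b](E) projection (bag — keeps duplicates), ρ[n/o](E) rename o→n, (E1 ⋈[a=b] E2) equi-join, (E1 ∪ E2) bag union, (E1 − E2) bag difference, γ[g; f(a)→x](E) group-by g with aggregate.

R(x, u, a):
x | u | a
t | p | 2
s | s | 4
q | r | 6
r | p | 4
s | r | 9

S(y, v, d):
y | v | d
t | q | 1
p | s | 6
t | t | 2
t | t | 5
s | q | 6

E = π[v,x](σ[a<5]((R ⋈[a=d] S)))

σ filters on a, owned by the left side.
E' = π[v,x]((σ[a<5](R) ⋈[a=d] S))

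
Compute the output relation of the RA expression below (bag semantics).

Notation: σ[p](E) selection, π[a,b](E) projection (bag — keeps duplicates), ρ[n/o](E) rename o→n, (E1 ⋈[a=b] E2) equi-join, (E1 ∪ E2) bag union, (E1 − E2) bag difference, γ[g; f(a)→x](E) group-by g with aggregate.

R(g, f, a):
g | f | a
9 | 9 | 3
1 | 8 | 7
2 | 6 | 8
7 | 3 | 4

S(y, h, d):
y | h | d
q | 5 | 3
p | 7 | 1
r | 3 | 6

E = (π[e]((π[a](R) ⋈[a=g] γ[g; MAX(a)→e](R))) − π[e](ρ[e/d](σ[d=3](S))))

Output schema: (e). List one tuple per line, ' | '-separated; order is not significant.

Row counts bottom-up:
  R → 4
  π[a](R) → 4
  R → 4
  γ[g; MAX(a)→e](R) → 4
  (π[a](R) ⋈[a=g] γ[g; MAX(a)→e](R)) → 1
  π[e]((π[a](R) ⋈[a=g] γ[g; MAX(a)→e](R))) → 1
  S → 3
  σ[d=3](S) → 1
  ρ[e/d](σ[d=3](S)) → 1
  π[e](ρ[e/d](σ[d=3](S))) → 1
  (π[e]((π[a](R) ⋈[a=g] γ[g; MAX(a)→e](R))) − π[e](ρ[e/d](σ[d=3](S)))) → 1

== RESULT ==
e
4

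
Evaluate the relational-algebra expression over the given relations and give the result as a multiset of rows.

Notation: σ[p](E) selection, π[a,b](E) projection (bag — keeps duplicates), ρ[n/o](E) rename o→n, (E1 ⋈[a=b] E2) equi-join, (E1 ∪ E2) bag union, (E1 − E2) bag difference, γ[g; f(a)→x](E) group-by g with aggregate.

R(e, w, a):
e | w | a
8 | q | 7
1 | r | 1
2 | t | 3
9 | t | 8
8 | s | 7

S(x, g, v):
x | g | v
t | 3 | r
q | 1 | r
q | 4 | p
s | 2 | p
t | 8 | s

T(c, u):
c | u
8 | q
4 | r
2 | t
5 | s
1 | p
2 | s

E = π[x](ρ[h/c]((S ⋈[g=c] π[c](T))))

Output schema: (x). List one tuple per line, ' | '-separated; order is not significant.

Row counts bottom-up:
  S → 5
  T → 6
  π[c](T) → 6
  (S ⋈[g=c] π[c](T)) → 5
  ρ[h/c]((S ⋈[g=c] π[c](T))) → 5
  π[x](ρ[h/c]((S ⋈[g=c] π[c](T)))) → 5

== RESULT ==
x
q
q
s
s
t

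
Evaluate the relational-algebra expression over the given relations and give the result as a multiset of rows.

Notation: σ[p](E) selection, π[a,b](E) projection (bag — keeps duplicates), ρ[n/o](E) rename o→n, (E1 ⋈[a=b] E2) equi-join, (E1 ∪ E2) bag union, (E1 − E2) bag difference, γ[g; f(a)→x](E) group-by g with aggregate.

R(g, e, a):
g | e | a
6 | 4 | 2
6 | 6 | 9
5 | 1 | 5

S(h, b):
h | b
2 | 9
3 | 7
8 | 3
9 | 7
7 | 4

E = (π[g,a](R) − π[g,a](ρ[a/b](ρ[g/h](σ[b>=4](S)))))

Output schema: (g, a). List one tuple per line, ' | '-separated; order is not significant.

Row counts bottom-up:
  R → 3
  π[g,a](R) → 3
  S → 5
  σ[b>=4](S) → 4
  ρ[g/h](σ[b>=4](S)) → 4
  ρ[a/b](ρ[g/h](σ[b>=4](S))) → 4
  π[g,a](ρ[a/b](ρ[g/h](σ[b>=4](S)))) → 4
  (π[g,a](R) − π[g,a](ρ[a/b](ρ[g/h](σ[b>=4](S))))) → 3

== RESULT ==
g | a
5 | 5
6 | 2
6 | 9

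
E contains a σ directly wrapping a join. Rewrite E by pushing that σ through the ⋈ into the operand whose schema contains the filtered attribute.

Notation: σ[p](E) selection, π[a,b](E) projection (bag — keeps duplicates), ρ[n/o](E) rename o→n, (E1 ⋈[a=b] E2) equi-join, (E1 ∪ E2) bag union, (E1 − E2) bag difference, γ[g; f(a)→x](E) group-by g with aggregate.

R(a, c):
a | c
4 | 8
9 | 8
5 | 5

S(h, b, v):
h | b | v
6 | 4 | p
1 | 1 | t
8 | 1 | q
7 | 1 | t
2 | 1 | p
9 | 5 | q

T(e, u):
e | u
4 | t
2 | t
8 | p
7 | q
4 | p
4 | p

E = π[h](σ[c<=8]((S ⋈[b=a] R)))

σ filters on c, owned by the right side.
E' = π[h]((S ⋈[b=a] σ[c<=8](R)))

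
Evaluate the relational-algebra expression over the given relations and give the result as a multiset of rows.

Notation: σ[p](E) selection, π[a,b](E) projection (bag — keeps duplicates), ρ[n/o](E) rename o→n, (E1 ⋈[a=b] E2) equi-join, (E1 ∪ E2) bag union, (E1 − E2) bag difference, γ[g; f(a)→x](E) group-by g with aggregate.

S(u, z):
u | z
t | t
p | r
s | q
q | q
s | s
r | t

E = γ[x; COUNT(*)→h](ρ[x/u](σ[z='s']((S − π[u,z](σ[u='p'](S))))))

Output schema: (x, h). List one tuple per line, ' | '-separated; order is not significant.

Per-node cardinality:
  S → 6
  S → 6
  σ[u='p'](S) → 1
  π[u,z](σ[u='p'](S)) → 1
  (S − π[u,z](σ[u='p'](S))) → 5
  σ[z='s']((S − π[u,z](σ[u='p'](S)))) → 1
  ρ[x/u](σ[z='s']((S − π[u,z](σ[u='p'](S))))) → 1
  γ[x; COUNT(*)→h](ρ[x/u](σ[z='s']((S − π[u,z](σ[u='p'](S)))))) → 1

== RESULT ==
x | h
s | 1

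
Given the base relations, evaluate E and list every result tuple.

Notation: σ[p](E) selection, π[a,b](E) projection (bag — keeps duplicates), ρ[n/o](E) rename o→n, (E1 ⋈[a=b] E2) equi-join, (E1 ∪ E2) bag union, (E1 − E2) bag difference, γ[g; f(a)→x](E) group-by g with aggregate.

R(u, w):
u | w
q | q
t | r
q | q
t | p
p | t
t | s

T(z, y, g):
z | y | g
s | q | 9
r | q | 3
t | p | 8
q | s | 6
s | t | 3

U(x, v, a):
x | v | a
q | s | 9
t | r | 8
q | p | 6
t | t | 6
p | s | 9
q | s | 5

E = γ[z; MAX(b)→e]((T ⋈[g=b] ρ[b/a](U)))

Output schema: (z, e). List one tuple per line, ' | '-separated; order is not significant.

Row counts bottom-up:
  T → 5
  U → 6
  ρ[b/a](U) → 6
  (T ⋈[g=b] ρ[b/a](U)) → 5
  γ[z; MAX(b)→e]((T ⋈[g=b] ρ[b/a](U))) → 3

== RESULT ==
z | e
q | 6
s | 9
t | 8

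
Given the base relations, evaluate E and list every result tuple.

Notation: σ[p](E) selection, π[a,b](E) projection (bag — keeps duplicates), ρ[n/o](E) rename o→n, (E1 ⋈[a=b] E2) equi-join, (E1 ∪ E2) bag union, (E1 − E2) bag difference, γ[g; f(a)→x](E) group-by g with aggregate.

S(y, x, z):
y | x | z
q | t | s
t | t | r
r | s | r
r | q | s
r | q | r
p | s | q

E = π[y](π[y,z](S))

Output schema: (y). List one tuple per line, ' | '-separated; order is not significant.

Row counts bottom-up:
  S → 6
  π[y,z](S) → 6
  π[y](π[y,z](S)) → 6

== RESULT ==
y
p
q
r
r
r
t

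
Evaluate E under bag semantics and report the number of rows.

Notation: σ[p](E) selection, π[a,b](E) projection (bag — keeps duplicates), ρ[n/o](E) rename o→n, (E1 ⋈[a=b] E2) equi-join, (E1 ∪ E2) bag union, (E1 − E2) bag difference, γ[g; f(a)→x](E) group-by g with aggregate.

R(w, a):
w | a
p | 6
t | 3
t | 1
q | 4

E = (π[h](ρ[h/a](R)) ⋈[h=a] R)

Per-node cardinality:
  R → 4
  ρ[h/a](R) → 4
  π[h](ρ[h/a](R)) → 4
  R → 4
  (π[h](ρ[h/a](R)) ⋈[h=a] R) → 4

|E| = 4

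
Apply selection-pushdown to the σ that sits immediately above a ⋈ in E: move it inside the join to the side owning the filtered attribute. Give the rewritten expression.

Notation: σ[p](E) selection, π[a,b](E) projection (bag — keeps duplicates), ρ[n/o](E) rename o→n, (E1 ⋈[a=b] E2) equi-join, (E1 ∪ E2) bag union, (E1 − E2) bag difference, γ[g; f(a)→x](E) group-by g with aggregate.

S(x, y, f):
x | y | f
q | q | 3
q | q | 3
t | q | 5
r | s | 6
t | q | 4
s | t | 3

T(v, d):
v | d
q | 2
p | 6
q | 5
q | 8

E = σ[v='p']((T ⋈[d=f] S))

σ filters on v, owned by the left side.
E' = (σ[v='p'](T) ⋈[d=f] S)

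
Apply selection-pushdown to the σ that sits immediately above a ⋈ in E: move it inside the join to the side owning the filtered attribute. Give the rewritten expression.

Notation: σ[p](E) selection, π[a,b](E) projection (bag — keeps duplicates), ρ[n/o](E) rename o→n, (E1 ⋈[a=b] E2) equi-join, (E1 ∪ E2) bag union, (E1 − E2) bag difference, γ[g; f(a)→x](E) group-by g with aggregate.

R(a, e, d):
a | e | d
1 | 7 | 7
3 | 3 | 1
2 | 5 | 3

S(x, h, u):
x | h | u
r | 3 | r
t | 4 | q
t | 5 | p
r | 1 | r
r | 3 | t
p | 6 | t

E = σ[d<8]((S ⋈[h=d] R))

σ filters on d, owned by the right side.
E' = (S ⋈[h=d] σ[d<8](R))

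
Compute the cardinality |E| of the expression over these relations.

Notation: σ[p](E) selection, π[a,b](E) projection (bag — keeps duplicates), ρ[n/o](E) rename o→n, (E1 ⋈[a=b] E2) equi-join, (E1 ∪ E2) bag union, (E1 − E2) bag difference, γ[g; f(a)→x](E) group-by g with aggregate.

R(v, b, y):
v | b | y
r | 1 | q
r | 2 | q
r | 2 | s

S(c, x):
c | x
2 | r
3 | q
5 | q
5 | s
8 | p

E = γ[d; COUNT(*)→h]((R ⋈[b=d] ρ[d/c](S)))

Per-node cardinality:
  R → 3
  S → 5
  ρ[d/c](S) → 5
  (R ⋈[b=d] ρ[d/c](S)) → 2
  γ[d; COUNT(*)→h]((R ⋈[b=d] ρ[d/c](S))) → 1

|E| = 1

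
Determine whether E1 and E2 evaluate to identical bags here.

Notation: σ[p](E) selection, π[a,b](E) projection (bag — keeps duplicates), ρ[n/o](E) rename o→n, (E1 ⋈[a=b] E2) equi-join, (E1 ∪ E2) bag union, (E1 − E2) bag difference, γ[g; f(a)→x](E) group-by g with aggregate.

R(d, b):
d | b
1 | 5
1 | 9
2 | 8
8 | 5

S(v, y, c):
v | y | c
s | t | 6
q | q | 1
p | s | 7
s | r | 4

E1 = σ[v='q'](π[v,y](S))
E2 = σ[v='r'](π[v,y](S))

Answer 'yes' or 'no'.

E1 subexpression sizes:
  S → 4
  π[v,y](S) → 4
  σ[v='q'](π[v,y](S)) → 1
E2 subexpression sizes:
  S → 4
  π[v,y](S) → 4
  σ[v='r'](π[v,y](S)) → 0

E1 result:
v | y
q | q
E2 result:
v | y
(0 rows)
Witness: ('q', 'q') appears 1× in E1 but 0× in E2.

no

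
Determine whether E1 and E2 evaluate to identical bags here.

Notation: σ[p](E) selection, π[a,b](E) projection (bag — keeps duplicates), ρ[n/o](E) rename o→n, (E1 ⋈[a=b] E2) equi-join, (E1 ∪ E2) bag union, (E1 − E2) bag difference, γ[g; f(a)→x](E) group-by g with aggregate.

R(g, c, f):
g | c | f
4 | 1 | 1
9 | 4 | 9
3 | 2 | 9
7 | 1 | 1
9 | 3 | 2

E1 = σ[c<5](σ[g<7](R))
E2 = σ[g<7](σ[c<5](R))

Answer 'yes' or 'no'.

E1 row counts bottom-up:
  R → 5
  σ[g<7](R) → 2
  σ[c<5](σ[g<7](R)) → 2
E2 row counts bottom-up:
  R → 5
  σ[c<5](R) → 5
  σ[g<7](σ[c<5](R)) → 2

E1 and E2 produce the same multiset:
g | c | f
3 | 2 | 9
4 | 1 | 1

yes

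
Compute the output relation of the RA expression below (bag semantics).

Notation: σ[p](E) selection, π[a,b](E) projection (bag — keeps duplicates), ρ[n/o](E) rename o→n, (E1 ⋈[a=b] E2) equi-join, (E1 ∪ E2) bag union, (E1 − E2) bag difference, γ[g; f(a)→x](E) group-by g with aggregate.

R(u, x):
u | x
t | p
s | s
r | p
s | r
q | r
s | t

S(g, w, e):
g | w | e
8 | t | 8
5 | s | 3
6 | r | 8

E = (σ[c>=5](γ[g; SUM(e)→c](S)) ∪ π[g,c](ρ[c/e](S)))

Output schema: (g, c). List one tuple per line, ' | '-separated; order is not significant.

Row counts bottom-up:
  S → 3
  γ[g; SUM(e)→c](S) → 3
  σ[c>=5](γ[g; SUM(e)→c](S)) → 2
  S → 3
  ρ[c/e](S) → 3
  π[g,c](ρ[c/e](S)) → 3
  (σ[c>=5](γ[g; SUM(e)→c](S)) ∪ π[g,c](ρ[c/e](S))) → 5

== RESULT ==
g | c
5 | 3
6 | 8
6 | 8
8 | 8
8 | 8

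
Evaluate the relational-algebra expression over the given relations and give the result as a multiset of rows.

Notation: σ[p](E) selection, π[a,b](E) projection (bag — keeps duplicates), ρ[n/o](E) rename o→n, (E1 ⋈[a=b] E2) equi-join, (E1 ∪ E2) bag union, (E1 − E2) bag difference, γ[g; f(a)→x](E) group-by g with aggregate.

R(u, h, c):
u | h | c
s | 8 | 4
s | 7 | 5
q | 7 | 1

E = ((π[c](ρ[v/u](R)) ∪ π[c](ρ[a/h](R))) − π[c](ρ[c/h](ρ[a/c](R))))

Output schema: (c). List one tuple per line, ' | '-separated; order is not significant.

Per-node cardinality:
  R → 3
  ρ[v/u](R) → 3
  π[c](ρ[v/u](R)) → 3
  R → 3
  ρ[a/h](R) → 3
  π[c](ρ[a/h](R)) → 3
  (π[c](ρ[v/u](R)) ∪ π[c](ρ[a/h](R))) → 6
  R → 3
  ρ[a/c](R) → 3
  ρ[c/h](ρ[a/c](R)) → 3
  π[c](ρ[c/h](ρ[a/c](R))) → 3
  ((π[c](ρ[v/u](R)) ∪ π[c](ρ[a/h](R))) − π[c](ρ[c/h](ρ[a/c](R)))) → 6

== RESULT ==
c
1
1
4
4
5
5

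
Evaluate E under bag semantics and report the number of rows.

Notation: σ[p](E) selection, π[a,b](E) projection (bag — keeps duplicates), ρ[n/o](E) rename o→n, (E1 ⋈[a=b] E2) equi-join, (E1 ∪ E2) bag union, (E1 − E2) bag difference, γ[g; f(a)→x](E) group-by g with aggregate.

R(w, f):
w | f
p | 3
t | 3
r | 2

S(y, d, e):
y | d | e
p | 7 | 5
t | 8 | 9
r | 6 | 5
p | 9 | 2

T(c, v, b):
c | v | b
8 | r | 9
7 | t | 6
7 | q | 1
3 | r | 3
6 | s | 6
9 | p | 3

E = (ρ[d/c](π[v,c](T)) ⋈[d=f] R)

Row counts bottom-up:
  T → 6
  π[v,c](T) → 6
  ρ[d/c](π[v,c](T)) → 6
  R → 3
  (ρ[d/c](π[v,c](T)) ⋈[d=f] R) → 2

|E| = 2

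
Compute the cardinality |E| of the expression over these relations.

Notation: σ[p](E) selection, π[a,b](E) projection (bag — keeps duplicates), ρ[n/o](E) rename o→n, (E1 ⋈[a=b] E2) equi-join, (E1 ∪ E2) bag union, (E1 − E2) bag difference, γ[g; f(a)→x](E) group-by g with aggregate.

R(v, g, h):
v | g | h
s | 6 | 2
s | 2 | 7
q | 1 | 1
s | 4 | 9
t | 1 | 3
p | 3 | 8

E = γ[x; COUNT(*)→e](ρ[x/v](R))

Subexpression sizes:
  R → 6
  ρ[x/v](R) → 6
  γ[x; COUNT(*)→e](ρ[x/v](R)) → 4

|E| = 4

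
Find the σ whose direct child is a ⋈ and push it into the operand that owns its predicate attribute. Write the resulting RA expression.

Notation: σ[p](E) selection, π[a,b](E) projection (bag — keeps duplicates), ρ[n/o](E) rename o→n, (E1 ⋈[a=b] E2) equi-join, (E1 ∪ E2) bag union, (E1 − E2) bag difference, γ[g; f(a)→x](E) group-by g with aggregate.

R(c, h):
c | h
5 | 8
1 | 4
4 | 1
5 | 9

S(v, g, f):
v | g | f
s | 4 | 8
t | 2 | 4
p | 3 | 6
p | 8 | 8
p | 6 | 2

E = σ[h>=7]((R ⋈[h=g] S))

σ filters on h, owned by the left side.
E' = (σ[h>=7](R) ⋈[h=g] S)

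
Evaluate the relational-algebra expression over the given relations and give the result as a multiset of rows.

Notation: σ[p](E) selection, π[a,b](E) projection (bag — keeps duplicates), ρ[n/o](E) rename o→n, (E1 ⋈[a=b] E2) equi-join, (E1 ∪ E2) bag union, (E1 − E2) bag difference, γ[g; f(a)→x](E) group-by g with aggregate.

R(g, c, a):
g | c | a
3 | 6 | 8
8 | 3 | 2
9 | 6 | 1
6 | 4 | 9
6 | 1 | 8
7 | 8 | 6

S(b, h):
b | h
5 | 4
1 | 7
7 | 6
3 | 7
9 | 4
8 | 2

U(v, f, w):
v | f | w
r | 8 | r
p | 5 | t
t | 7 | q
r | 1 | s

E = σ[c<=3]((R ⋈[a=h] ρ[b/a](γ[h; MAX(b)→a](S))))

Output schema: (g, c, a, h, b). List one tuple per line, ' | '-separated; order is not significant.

Stepwise |·|:
  R → 6
  S → 6
  γ[h; MAX(b)→a](S) → 4
  ρ[b/a](γ[h; MAX(b)→a](S)) → 4
  (R ⋈[a=h] ρ[b/a](γ[h; MAX(b)→a](S))) → 2
  σ[c<=3]((R ⋈[a=h] ρ[b/a](γ[h; MAX(b)→a](S)))) → 1

== RESULT ==
g | c | a | h | b
8 | 3 | 2 | 2 | 8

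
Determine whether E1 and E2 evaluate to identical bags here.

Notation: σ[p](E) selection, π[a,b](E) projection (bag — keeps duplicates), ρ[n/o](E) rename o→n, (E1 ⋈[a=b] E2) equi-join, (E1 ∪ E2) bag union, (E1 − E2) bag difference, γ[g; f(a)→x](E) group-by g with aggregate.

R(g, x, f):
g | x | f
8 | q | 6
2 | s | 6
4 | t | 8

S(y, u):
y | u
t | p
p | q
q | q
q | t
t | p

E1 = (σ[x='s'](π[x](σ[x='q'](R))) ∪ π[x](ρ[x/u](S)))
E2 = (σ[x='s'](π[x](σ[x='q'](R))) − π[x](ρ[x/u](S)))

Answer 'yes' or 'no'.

E1 subexpression sizes:
  R → 3
  σ[x='q'](R) → 1
  π[x](σ[x='q'](R)) → 1
  σ[x='s'](π[x](σ[x='q'](R))) → 0
  S → 5
  ρ[x/u](S) → 5
  π[x](ρ[x/u](S)) → 5
  (σ[x='s'](π[x](σ[x='q'](R))) ∪ π[x](ρ[x/u](S))) → 5
E2 subexpression sizes:
  R → 3
  σ[x='q'](R) → 1
  π[x](σ[x='q'](R)) → 1
  σ[x='s'](π[x](σ[x='q'](R))) → 0
  S → 5
  ρ[x/u](S) → 5
  π[x](ρ[x/u](S)) → 5
  (σ[x='s'](π[x](σ[x='q'](R))) − π[x](ρ[x/u](S))) → 0

E1 result:
x
p
p
q
q
t
E2 result:
x
(0 rows)
Witness: ('t',) appears 1× in E1 but 0× in E2.

no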